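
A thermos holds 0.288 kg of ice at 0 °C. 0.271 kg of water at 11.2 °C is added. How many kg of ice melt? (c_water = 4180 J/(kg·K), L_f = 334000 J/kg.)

m_melted ≈ 0.038 kg

Heat available from the water dropping to 0 °C: 0.271×4180×11.2 = 12687 J.
To melt every bit of ice: 0.288×334000 = 96192 J.
Since 12687 < 96192 J, not all the ice melts; equilibrium is at 0 °C.
m_melted×334000 = 12687  ⇒  m_melted ≈ 0.03799 kg.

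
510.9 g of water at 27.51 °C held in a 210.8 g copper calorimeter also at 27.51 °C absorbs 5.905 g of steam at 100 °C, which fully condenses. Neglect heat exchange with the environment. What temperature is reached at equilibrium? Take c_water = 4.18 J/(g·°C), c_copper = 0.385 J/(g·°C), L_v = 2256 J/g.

Heat gained plus heat lost sum to zero:
latent heat released on condensation: 5.905×2256 = 13322
  condensed water 100 °C→T: 24.68(T − 100)
  original water: 2135.6(T − 27.51)
  copper cup: 210.8×0.385×(T − 27.51) = 81.16(T − 27.51)
2241.4 T = 13322 + 2468.3 + 60982 = 76772
T ≈ 34.25 °C — below 100 °C, confirming all the steam condensed.

T_f ≈ 34.3 °C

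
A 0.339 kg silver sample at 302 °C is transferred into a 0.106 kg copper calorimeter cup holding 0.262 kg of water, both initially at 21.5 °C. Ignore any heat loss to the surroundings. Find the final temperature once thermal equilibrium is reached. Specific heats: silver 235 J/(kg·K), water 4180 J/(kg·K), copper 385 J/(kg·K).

T_f ≈ 39.9 °C

Setting the total heat transfer to zero:
0.339·235·(T − 302) + 0.262·4180·(T − 21.5) + 0.106·385·(T − 21.5) = 0
79.67(T − 302) + 1095.2(T − 21.5) + 40.81(T − 21.5) = 0
1215.6 T = 48482
T = 48482 / 1215.6 = 39.9 °C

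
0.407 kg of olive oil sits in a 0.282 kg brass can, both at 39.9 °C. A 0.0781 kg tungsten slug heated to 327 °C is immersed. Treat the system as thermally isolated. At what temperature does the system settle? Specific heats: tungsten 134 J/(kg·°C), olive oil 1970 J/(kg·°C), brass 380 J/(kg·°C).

T_f ≈ 43.2 °C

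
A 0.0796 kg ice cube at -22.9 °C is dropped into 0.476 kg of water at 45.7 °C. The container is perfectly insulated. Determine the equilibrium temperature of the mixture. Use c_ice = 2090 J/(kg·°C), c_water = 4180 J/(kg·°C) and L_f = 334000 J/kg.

Net heat exchanged in the isolated system is zero:
warm ice to 0 °C: 0.0796·2090·(0 − (-22.9)) = 3809.7; melt ice: 0.0796·334000 = 26586; meltwater 0→T: 0.0796·4180·T = 332.73 T; water cools: 0.476·4180·(T − 45.7) = 1989.7(T − 45.7)
2322.4 T = 90928 − 30396 = 60532
T ≈ 26.06 °C. Since T > 0 °C, the all-ice-melts assumption holds.

T_f ≈ 26.1 °C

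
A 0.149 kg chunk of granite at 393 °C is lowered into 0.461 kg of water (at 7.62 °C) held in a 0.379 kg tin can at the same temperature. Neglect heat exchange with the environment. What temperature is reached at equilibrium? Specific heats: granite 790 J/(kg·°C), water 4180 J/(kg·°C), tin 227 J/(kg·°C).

T_f ≈ 28.9 °C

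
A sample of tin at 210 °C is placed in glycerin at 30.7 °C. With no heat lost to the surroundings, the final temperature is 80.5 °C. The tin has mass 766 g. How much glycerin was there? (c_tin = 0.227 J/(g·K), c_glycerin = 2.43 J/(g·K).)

Heat lost by the tin = heat gained by the glycerin:
766×0.227×(210 − 80.5) = m×2.43×(80.5 − 30.7)
121.01 m = 22518  ⇒  m ≈ 186.1 g

m ≈ 186 g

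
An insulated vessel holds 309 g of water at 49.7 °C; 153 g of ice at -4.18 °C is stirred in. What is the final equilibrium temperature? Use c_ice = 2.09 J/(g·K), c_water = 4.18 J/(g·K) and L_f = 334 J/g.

T_f ≈ 6.1 °C

Energy balance with sensible and latent terms:
ice -4.18→0 °C: 153×2.09×4.18 = 1336.6; fusion: m_ice L_f = 153×334 = 51102; meltwater 0→T: 153×4.18×T = 639.54 T; water cools: 309×4.18×(T − 49.7) = 1291.6(T − 49.7)
1931.2 T = 64194 − 52439 = 11755
T ≈ 6.09 °C (positive, so assuming full melt was valid).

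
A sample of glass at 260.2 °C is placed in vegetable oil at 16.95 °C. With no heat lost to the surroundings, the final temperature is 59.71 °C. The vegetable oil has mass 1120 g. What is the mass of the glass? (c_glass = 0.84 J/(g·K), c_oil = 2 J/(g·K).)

m ≈ 569 g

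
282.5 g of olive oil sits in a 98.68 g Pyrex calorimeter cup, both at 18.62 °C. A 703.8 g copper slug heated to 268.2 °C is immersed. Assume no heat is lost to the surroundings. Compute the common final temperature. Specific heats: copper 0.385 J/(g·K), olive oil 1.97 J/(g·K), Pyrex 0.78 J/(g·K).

T_f is the heat-capacity-weighted average of the initial temperatures:
T_f = (270.96·268.2 + 556.52·18.62 + 76.97·18.62) / (270.96 + 556.52 + 76.97)
    = 84468 / 904.46 ≈ 93.39 °C

T_f ≈ 93.4 °C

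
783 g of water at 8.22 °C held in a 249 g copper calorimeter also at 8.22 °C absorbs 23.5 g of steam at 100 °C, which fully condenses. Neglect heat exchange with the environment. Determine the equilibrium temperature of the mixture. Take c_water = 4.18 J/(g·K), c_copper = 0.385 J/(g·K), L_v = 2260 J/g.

T_f ≈ 26.1 °C

Taking heat into each body as positive, Σ m c ΔT = 0:
condense steam: −23.5×2260 = −53110; condensate cools 100→T: 23.5×4.18×(T − 100) = 98.23(T − 100); water warms: 783×4.18×(T − 8.22) = 3272.9(T − 8.22); cup: 95.87(T − 8.22)
3467 T = 53110 + 9823 + 27692 = 90625
T ≈ 26.14 °C (< 100 °C, so full condensation is consistent).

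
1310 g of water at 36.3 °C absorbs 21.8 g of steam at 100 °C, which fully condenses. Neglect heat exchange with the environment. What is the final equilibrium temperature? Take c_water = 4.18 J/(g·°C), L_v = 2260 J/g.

Conservation of energy gives ΣQ = 0:
condense steam: −21.8×2260 = −49268
  condensed water 100 °C→T: 91.12(T − 100)
  water warms: 1310×4.18×(T − 36.3) = 5475.8(T − 36.3)
5566.9 T = 49268 + 9112.4 + 198772 = 257152
T ≈ 46.19 °C — below 100 °C, confirming all the steam condensed.

T_f ≈ 46.2 °C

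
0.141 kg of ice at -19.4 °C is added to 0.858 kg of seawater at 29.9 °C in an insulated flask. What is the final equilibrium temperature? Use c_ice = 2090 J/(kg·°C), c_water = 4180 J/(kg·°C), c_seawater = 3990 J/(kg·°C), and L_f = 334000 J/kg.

T_f ≈ 12.3 °C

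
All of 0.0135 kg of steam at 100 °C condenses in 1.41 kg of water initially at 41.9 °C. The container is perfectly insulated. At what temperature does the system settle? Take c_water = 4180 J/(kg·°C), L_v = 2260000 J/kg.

T_f ≈ 47.6 °C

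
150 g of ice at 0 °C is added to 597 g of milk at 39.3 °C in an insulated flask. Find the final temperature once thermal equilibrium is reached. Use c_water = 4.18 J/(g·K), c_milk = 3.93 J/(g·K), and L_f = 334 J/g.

Energy balance with sensible and latent terms:
fusion: m_ice L_f = 150×334 = 50100
  meltwater 0→T: 150×4.18×T = 627 T
  milk cools: 597×3.93×(T − 39.3) = 2346.2(T − 39.3)
2973.2 T = 92206 − 50100 = 42106
T ≈ 14.16 °C (positive, so assuming full melt was valid).

T_f ≈ 14.2 °C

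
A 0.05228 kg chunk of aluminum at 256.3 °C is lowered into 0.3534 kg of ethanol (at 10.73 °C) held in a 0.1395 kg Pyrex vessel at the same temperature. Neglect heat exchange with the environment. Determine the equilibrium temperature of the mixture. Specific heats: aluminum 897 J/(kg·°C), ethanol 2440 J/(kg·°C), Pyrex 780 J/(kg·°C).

T_f ≈ 22.0 °C

With ΣQ=0 the equilibrium temperature is the m·c-weighted mean:
T_f = (46.9×256.3 + 862.3×10.73 + 108.81×10.73) / (46.9 + 862.3 + 108.81)
    = 22439 / 1018 ≈ 22.04 °C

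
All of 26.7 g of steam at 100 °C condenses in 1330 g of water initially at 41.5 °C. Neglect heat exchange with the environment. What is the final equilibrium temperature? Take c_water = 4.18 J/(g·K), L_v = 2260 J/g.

T_f ≈ 53.3 °C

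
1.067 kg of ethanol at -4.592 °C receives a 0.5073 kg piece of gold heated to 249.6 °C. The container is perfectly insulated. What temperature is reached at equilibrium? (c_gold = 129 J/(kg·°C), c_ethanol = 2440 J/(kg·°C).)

|Q_gold| = |Q_ethanol|:
0.5073·129·(249.6 − T) = 1.067·2440·(T − (-4.592))
65.44(249.6 − T) = 2603.5(T − (-4.592))
2668.9 T = 4379.1  ⇒  T ≈ 1.64 °C

T_f ≈ 1.6 °C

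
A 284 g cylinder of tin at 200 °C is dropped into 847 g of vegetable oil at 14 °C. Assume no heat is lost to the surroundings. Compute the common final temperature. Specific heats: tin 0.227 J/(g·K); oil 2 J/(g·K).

T_f ≈ 20.8 °C

Let T be the final temperature. ΣQ_i = 0:
284*0.227*(T − 200) + 847*2*(T − 14) = 0
64.47(T − 200) + 1694(T − 14) = 0
(64.47 + 1694) T = 64.47*200 + 1694*14
T = 36610/1758.5 ≈ 20.82 °C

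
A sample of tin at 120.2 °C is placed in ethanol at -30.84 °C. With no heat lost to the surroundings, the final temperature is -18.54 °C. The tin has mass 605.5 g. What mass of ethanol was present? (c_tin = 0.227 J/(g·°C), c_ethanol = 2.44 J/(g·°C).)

|Q_tin| = |Q_ethanol|:
605.5·0.227·(120.2 − -18.54) = m·2.44·(-18.54 − (-30.84))
30.01 m = 19070  ⇒  m ≈ 635.4 g

m ≈ 635 g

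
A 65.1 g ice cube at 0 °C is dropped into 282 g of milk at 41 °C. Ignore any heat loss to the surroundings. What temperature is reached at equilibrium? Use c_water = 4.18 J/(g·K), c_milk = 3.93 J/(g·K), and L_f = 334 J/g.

T_f ≈ 17.2 °C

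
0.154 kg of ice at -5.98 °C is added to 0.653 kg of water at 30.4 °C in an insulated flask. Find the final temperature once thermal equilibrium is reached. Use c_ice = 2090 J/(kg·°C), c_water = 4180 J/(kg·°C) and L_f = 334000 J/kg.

T_f ≈ 8.8 °C

Taking heat into each body as positive, Σ m c ΔT = 0:
ice -5.98→0 °C: 0.154×2090×5.98 = 1924.7
  fusion: m_ice L_f = 0.154×334000 = 51436
  meltwater 0→T: 0.154×4180×T = 643.72 T
  water cools: 0.653×4180×(T − 30.4) = 2729.5(T − 30.4)
3373.3 T = 82978 − 53361 = 29617
T ≈ 8.78 °C (positive, so assuming full melt was valid).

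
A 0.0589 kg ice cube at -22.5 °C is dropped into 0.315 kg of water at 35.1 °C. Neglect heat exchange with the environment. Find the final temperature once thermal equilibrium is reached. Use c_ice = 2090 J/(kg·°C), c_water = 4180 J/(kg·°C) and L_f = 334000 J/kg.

Heat gained plus heat lost sum to zero:
ice -22.5→0 °C: 0.0589×2090×22.5 = 2769.8; melt ice: 0.0589×334000 = 19673; meltwater 0→T: 0.0589×4180×T = 246.2 T; water cools: 0.315×4180×(T − 35.1) = 1316.7(T − 35.1)
1562.9 T = 46216 − 22442 = 23774
T ≈ 15.21 °C — above 0 °C, consistent with complete melting.

T_f ≈ 15.2 °C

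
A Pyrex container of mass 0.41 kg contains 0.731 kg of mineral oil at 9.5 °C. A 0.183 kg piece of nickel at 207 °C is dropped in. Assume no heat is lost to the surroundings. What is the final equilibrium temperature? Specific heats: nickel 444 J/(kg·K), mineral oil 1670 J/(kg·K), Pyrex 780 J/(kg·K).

T_f ≈ 19.4 °C

Setting the total heat transfer to zero:
0.183·444·(T − 207) + 0.731·1670·(T − 9.5) + 0.41·780·(T − 9.5) = 0
81.25(T − 207) + 1220.8(T − 9.5) + 319.8(T − 9.5) = 0
(81.25 + 1220.8 + 319.8) T = 81.25·207 + 1220.8·9.5 + 319.8·9.5
T = 31455 / 1621.8 = 19.4 °C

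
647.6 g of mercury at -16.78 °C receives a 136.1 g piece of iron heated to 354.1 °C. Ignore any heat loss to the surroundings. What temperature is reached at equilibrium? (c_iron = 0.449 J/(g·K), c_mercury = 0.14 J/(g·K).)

Set heat shed by the hot body equal to heat absorbed by the cold body:
136.1×0.449×(354.1 − T) = 647.6×0.14×(T − (-16.78))
61.11(354.1 − T) = 90.66(T − (-16.78))
151.77 T = 20117  ⇒  T ≈ 132.55 °C

T_f ≈ 132.5 °C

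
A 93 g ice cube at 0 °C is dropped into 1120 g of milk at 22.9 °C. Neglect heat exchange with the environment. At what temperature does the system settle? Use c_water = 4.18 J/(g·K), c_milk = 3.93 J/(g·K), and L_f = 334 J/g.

T_f ≈ 14.6 °C

Energy conservation, ΣQ = 0:
fusion: m_ice L_f = 93·334 = 31062; warm the meltwater: 388.74 T; milk: 4401.6(T − 22.9)
4790.3 T = 100797 − 31062 = 69735
T ≈ 14.56 °C — above 0 °C, consistent with complete melting.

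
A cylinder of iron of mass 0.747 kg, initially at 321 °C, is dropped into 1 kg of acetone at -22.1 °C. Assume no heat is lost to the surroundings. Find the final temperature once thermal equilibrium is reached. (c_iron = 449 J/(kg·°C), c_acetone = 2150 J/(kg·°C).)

T_f ≈ 24.2 °C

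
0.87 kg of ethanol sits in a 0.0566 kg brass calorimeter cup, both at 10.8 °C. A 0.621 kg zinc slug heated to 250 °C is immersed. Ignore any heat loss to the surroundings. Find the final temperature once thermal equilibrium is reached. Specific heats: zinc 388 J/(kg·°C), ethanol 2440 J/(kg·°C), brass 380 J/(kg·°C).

Heat gained plus heat lost sum to zero:
0.621×388×(T − 250) + 0.87×2440×(T − 10.8) + 0.0566×380×(T − 10.8) = 0
240.95(T − 250) + 2122.8(T − 10.8) + 21.51(T − 10.8) = 0
2385.3 T = 83396
T = 83396/2385.3 ≈ 34.96 °C

T_f ≈ 35.0 °C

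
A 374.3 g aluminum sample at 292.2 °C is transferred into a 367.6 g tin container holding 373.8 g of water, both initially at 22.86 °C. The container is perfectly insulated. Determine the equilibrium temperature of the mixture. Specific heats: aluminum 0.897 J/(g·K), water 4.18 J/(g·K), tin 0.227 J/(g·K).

T_f ≈ 68.5 °C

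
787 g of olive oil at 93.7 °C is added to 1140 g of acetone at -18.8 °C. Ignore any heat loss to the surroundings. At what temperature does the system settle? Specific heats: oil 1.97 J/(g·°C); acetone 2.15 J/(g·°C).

T_f ≈ 24.8 °C

Setting the total heat transfer to zero:
787*1.97*(T − 93.7) + 1140*2.15*(T − (-18.8)) = 0
1550.4(T − 93.7) + 2451(T − (-18.8)) = 0
(1550.4 + 2451) T = 1550.4*93.7 + 2451*(-18.8)
T = 99193 / 4001.4 = 24.8 °C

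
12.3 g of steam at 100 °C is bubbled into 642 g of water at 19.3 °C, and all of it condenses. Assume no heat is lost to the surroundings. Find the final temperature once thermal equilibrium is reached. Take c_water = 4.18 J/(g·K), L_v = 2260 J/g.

T_f ≈ 31.0 °C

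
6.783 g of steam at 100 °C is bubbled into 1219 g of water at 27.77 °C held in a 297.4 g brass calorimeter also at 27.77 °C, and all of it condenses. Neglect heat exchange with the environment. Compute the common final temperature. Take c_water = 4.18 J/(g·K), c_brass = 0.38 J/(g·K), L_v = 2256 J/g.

T_f ≈ 31.1 °C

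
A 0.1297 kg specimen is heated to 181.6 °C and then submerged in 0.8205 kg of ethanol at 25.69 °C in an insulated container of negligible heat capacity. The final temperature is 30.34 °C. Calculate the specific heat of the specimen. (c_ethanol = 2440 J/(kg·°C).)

c ≈ 475 J/(kg·°C)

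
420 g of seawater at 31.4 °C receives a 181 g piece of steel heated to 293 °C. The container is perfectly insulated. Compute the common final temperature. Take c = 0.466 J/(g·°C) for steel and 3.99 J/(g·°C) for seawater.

T_f is the heat-capacity-weighted average of the initial temperatures:
T_f = (84.35×293 + 1675.8×31.4) / (84.35 + 1675.8)
    = 77333 / 1760.1 ≈ 43.94 °C

T_f ≈ 43.9 °C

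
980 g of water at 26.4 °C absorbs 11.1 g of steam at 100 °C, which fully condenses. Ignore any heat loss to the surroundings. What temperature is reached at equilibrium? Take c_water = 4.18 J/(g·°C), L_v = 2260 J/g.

T_f ≈ 33.3 °C

Energy conservation, ΣQ = 0:
steam→water at 100 °C releases m L_v = 11.1×2260 = 25086
  condensed water 100 °C→T: 46.4(T − 100)
  original water: 4096.4(T − 26.4)
4142.8 T = 25086 + 4639.8 + 108145 = 137871
T ≈ 33.28 °C (< 100 °C, so full condensation is consistent).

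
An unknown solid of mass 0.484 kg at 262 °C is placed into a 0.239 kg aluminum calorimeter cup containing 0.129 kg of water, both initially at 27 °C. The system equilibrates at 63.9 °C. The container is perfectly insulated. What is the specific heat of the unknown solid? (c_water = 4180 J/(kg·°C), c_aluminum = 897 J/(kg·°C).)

c ≈ 290 J/(kg·°C)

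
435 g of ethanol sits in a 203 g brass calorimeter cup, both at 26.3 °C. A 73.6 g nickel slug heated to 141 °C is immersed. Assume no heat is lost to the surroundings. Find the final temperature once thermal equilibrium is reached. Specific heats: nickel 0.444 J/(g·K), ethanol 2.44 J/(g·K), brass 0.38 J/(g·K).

T_f ≈ 29.5 °C

Conservation of energy gives ΣQ = 0:
73.6×0.444×(T − 141) + 435×2.44×(T − 26.3) + 203×0.38×(T − 26.3) = 0
32.68(T − 141) + 1061.4(T − 26.3) + 77.14(T − 26.3) = 0
(32.68 + 1061.4 + 77.14) T = 32.68×141 + 1061.4×26.3 + 77.14×26.3
T ≈ 29.50 °C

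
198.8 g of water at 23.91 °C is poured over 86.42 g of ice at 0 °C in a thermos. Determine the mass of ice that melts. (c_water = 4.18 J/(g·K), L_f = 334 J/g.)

m_melted ≈ 59.5 g

Cooling the water to 0 °C releases 198.8×4.18×23.91 = 19869 J.
Fully melting the ice requires m_ice L_f = 86.42×334 = 28864 J.
Since 19869 < 28864 J, not all the ice melts; equilibrium is at 0 °C.
m_melt = 19869 / L_f = 59.49 g.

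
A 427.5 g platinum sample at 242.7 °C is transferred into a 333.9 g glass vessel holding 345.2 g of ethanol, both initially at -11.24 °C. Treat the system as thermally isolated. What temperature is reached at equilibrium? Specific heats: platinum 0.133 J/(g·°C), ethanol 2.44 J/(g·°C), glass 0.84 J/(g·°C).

T_f ≈ 1.0 °C

Net heat exchanged in the isolated system is zero:
427.5×0.133×(T − 242.7) + 345.2×2.44×(T − (-11.24)) + 333.9×0.84×(T − (-11.24)) = 0
56.86(T − 242.7) + 842.29(T − (-11.24)) + 280.48(T − (-11.24)) = 0
1179.6 T = 1179.4
T = 1179.4/1179.6 ≈ 1.00 °C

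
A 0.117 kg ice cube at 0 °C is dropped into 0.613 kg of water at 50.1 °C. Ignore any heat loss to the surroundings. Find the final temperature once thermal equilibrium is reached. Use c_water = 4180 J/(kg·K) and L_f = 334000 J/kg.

T_f ≈ 29.3 °C

Let T be the final temperature. ΣQ_i = 0:
fusion: m_ice L_f = 0.117×334000 = 39078; meltwater 0→T: 0.117×4180×T = 489.06 T; water cools: 0.613×4180×(T − 50.1) = 2562.3(T − 50.1)
3051.4 T = 128373 − 39078 = 89295
T ≈ 29.26 °C — above 0 °C, consistent with complete melting.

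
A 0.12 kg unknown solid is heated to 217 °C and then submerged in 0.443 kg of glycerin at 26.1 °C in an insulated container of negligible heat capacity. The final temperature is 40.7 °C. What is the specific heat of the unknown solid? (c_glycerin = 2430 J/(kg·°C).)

Heat lost by the unknown solid = heat gained by the glycerin:
0.12·c·(217 − 40.7) = 0.443·2430·(40.7 − 26.1)
21.16 c = 15717  ⇒  c ≈ 742.9 J/(kg·°C)

c ≈ 743 J/(kg·°C)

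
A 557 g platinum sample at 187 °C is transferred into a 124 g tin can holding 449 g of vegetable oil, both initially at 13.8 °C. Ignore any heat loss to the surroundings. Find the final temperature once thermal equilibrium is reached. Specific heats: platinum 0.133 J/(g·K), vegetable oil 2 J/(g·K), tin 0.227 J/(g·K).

Conservation of energy gives ΣQ = 0:
557*0.133*(T − 187) + 449*2*(T − 13.8) + 124*0.227*(T − 13.8) = 0
74.08(T − 187) + 898(T − 13.8) + 28.15(T − 13.8) = 0
(74.08 + 898 + 28.15) T = 74.08*187 + 898*13.8 + 28.15*13.8
T = 26634 / 1000.2 = 26.6 °C

T_f ≈ 26.6 °C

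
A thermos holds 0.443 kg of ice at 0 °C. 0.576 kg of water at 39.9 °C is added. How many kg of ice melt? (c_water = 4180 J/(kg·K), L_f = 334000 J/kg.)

m_melted ≈ 0.288 kg

Water can give up m c ΔT = 0.576×4180×39.9 = 96066 J before reaching 0 °C.
To melt every bit of ice: 0.443×334000 = 147962 J.
That's not enough to melt it all — equilibrium is at 0 °C with ice remaining.
m_melted×334000 = 96066  ⇒  m_melted ≈ 0.2876 kg.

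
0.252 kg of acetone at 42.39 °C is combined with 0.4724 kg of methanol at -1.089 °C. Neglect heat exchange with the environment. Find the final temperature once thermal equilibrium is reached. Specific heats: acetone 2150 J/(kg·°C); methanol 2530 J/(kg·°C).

T_f ≈ 12.5 °C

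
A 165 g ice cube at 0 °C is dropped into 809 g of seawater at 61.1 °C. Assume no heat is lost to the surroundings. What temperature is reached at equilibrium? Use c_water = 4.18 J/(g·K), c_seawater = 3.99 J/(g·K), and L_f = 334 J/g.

T_f ≈ 36.3 °C

Taking heat into each body as positive, Σ m c ΔT = 0:
latent heat to melt: 165×334 = 55110; warm the meltwater: 689.7 T; seawater cools: 809×3.99×(T − 61.1) = 3227.9(T − 61.1)
3917.6 T = 197225 − 55110 = 142115
T ≈ 36.28 °C — above 0 °C, consistent with complete melting.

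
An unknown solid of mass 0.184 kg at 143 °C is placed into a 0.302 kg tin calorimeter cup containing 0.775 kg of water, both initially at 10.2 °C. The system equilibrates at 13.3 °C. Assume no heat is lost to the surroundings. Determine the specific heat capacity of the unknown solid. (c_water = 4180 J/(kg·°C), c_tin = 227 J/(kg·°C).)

Energy conservation, ΣQ = 0:
0.184×c×(13.3 − 143) + 0.775×4180×(13.3 − 10.2) + 0.302×227×(13.3 − 10.2) = 0
-23.86 c = -10255
c = -10255/-23.86 ≈ 429.7 J/(kg·°C)

c ≈ 430 J/(kg·°C)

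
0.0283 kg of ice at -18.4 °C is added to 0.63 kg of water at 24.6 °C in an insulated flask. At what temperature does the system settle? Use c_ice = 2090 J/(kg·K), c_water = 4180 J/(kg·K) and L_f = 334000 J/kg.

T_f ≈ 19.7 °C

Sum of m c ΔT and latent-heat terms is zero:
warm ice to 0 °C: 0.0283×2090×(0 − (-18.4)) = 1088.3
  melt ice: 0.0283×334000 = 9452.2
  meltwater 0→T: 0.0283×4180×T = 118.29 T
  water cools: 0.63×4180×(T − 24.6) = 2633.4(T − 24.6)
2751.7 T = 64782 − 10541 = 54241
T ≈ 19.71 °C (positive, so assuming full melt was valid).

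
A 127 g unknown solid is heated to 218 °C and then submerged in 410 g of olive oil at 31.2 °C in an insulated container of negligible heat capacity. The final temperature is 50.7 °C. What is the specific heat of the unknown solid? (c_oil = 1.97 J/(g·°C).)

c ≈ 0.741 J/(g·°C)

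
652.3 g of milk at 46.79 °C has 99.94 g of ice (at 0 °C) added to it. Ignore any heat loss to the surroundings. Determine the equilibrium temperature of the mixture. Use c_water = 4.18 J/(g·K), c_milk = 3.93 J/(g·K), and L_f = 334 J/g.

T_f ≈ 29.0 °C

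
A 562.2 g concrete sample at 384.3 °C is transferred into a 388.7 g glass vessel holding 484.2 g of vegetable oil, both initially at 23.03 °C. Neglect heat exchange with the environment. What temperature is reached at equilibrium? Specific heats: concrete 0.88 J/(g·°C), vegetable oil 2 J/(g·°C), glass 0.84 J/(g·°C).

Net heat exchanged in the isolated system is zero:
562.2*0.88*(T − 384.3) + 484.2*2*(T − 23.03) + 388.7*0.84*(T − 23.03) = 0
1789.6 T = 219949
T = 219949/1789.6 ≈ 122.90 °C

T_f ≈ 122.9 °C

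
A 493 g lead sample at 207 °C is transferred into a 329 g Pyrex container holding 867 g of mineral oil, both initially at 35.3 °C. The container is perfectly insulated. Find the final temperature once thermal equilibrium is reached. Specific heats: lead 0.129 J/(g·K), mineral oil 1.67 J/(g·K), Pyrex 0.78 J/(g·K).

T_f ≈ 41.5 °C

T_f = Σ m_i c_i T_i / Σ m_i c_i:
T_f = (63.6×207 + 1447.9×35.3 + 256.62×35.3) / (63.6 + 1447.9 + 256.62)
    = 73334 / 1768.1 ≈ 41.48 °C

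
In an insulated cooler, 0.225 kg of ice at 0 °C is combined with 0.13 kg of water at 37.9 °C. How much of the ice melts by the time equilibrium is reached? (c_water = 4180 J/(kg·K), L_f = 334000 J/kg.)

Heat available from the water dropping to 0 °C: 0.13·4180·37.9 = 20595 J.
Fully melting the ice requires m_ice L_f = 0.225·334000 = 75150 J.
That's not enough to melt it all — equilibrium is at 0 °C with ice remaining.
m_melt = 20595 / L_f = 0.06166 kg.

m_melted ≈ 0.0617 kg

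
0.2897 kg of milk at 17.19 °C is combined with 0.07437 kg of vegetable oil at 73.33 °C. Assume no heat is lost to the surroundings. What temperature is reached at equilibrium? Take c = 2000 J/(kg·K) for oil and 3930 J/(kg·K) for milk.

|Q_oil| = |Q_milk|:
0.07437·2000·(73.33 − T) = 0.2897·3930·(T − 17.19)
148.74(73.33 − T) = 1138.5(T − 17.19)
1287.3 T = 30478  ⇒  T ≈ 23.68 °C

T_f ≈ 23.7 °C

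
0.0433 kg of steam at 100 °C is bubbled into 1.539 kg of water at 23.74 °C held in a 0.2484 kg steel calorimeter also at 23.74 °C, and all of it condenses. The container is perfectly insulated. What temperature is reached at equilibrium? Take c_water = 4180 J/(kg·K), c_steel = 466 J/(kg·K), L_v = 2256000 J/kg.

T_f ≈ 40.3 °C

Energy balance with sensible and latent terms:
condense steam: −0.0433·2256000 = −97685
  condensate cools 100→T: 0.0433·4180·(T − 100) = 180.99(T − 100)
  water warms: 1.539·4180·(T − 23.74) = 6433(T − 23.74)
  steel cup: 0.2484·466·(T − 23.74) = 115.75(T − 23.74)
6729.8 T = 97685 + 18099 + 155468 = 271252
T ≈ 40.31 °C — below 100 °C, confirming all the steam condensed.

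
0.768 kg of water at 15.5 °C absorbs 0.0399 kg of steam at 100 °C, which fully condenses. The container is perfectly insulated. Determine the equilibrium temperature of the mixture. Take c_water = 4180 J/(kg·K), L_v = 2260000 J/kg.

T_f ≈ 46.4 °C

Energy conservation, ΣQ = 0:
latent heat released on condensation: 0.0399×2260000 = 90174
  condensed water 100 °C→T: 166.78(T − 100)
  original water: 3210.2(T − 15.5)
3377 T = 90174 + 16678 + 49759 = 156611
T ≈ 46.38 °C — below 100 °C, confirming all the steam condensed.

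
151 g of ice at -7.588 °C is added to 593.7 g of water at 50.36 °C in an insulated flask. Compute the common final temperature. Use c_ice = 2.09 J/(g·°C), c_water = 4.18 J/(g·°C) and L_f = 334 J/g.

Net heat exchanged in the isolated system is zero:
warm ice to 0 °C: 151×2.09×(0 − (-7.588)) = 2394.7
  fusion: m_ice L_f = 151×334 = 50434
  meltwater 0→T: 151×4.18×T = 631.18 T
  water: 2481.7(T − 50.36)
3112.8 T = 124977 − 52829 = 72148
T ≈ 23.18 °C. Since T > 0 °C, the all-ice-melts assumption holds.

T_f ≈ 23.2 °C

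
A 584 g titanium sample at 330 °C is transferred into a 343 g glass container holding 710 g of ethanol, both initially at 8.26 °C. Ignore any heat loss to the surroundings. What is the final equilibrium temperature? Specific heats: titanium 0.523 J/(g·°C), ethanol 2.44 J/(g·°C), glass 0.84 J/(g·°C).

With ΣQ=0 the equilibrium temperature is the m·c-weighted mean:
T_f = (305.43×330 + 1732.4×8.26 + 288.12×8.26) / (305.43 + 1732.4 + 288.12)
    = 117482 / 2326 ≈ 50.51 °C

T_f ≈ 50.5 °C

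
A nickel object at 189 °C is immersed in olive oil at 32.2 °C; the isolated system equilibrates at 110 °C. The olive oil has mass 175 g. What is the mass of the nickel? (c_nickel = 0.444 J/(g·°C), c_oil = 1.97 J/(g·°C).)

m ≈ 765 g

Energy conservation, ΣQ = 0:
m×0.444×(110 − 189) + 175×1.97×(110 − 32.2) = 0
-35.08 m = -26822
m = -26822/-35.08 ≈ 764.7 g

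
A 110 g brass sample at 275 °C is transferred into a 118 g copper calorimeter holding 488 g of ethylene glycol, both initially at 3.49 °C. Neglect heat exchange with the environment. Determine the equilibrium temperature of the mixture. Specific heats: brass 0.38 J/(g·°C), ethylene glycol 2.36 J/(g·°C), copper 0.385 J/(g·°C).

T_f is the heat-capacity-weighted average of the initial temperatures:
T_f = (41.8*275 + 1151.7*3.49 + 45.43*3.49) / (41.8 + 1151.7 + 45.43)
    = 15673 / 1238.9 ≈ 12.65 °C

T_f ≈ 12.7 °C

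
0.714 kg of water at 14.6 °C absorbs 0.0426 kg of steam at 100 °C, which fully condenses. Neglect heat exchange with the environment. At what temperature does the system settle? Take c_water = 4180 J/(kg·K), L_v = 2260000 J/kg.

T_f ≈ 49.9 °C

Energy balance with sensible and latent terms:
latent heat released on condensation: 0.0426·2260000 = 96276
  condensate cools 100→T: 0.0426·4180·(T − 100) = 178.07(T − 100)
  original water: 2984.5(T − 14.6)
3162.6 T = 96276 + 17807 + 43574 = 157657
T ≈ 49.85 °C (< 100 °C, so full condensation is consistent).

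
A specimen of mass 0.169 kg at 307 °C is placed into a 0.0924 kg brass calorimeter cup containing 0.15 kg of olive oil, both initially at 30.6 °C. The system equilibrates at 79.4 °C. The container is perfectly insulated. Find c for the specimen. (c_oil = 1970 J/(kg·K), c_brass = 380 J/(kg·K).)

Energy conservation, ΣQ = 0:
0.169·c·(79.4 − 307) + 0.15·1970·(79.4 − 30.6) + 0.0924·380·(79.4 − 30.6) = 0
-38.46 c = -16134
c = -16134/-38.46 ≈ 419.4 J/(kg·K)

c ≈ 419 J/(kg·K)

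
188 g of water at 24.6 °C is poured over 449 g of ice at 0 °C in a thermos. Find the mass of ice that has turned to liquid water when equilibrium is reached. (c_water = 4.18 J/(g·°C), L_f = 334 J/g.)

Water can give up m c ΔT = 188×4.18×24.6 = 19332 J before reaching 0 °C.
Fully melting the ice requires m_ice L_f = 449×334 = 149966 J.
19332 J < 149966 J, so only part of the ice melts and the system sits at 0 °C.
Mass melted = 19332/334 ≈ 57.88 g.

m_melted ≈ 57.9 g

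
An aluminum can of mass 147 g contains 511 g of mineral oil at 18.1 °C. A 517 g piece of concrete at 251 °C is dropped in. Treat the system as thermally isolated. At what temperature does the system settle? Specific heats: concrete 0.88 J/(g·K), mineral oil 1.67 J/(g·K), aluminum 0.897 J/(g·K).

T_f ≈ 91.7 °C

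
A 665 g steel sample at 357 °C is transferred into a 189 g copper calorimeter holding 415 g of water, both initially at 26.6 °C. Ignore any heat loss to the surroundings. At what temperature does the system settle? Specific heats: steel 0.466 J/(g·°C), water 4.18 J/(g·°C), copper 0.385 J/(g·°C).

T_f ≈ 75.0 °C

Setting the total heat transfer to zero:
665×0.466×(T − 357) + 415×4.18×(T − 26.6) + 189×0.385×(T − 26.6) = 0
309.89(T − 357) + 1734.7(T − 26.6) + 72.77(T − 26.6) = 0
(309.89 + 1734.7 + 72.77) T = 309.89×357 + 1734.7×26.6 + 72.77×26.6
T = 158709 / 2117.4 = 75 °C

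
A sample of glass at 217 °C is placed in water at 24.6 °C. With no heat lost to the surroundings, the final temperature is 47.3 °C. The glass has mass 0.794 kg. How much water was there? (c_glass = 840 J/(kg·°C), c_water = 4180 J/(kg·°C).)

Conservation of energy gives ΣQ = 0:
0.794·840·(47.3 − 217) + m·4180·(47.3 − 24.6) = 0
94886 m = 113183
m = 113183/94886 ≈ 1.193 kg

m ≈ 1.19 kg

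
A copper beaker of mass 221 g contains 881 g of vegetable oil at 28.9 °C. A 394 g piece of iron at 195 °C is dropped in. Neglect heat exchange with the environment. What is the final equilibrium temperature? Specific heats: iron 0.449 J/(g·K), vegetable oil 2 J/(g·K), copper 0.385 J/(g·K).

T_f ≈ 43.4 °C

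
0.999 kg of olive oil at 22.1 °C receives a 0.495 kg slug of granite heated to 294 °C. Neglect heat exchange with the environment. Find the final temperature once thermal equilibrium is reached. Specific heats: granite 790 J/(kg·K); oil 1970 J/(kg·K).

T_f ≈ 67.2 °C

Heat lost by the granite equals heat gained by the oil:
0.495×790×(294 − T) = 0.999×1970×(T − 22.1)
391.05(294 − T) = 1968(T − 22.1)
2359.1 T = 158462  ⇒  T ≈ 67.17 °C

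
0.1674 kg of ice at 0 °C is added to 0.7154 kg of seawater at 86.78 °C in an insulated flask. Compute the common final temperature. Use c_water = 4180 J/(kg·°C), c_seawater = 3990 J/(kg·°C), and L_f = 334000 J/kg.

Heat gained plus heat lost sum to zero:
melt ice: 0.1674×334000 = 55912
  meltwater 0→T: 0.1674×4180×T = 699.73 T
  seawater cools: 0.7154×3990×(T − 86.78) = 2854.4(T − 86.78)
3554.2 T = 247709 − 55912 = 191797
T ≈ 53.96 °C. Since T > 0 °C, the all-ice-melts assumption holds.

T_f ≈ 54.0 °C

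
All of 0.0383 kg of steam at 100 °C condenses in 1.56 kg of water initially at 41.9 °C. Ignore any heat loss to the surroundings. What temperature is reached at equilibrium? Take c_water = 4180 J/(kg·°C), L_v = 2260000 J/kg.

T_f ≈ 56.2 °C

Heat gained plus heat lost sum to zero:
latent heat released on condensation: 0.0383×2260000 = 86558; condensate cools 100→T: 0.0383×4180×(T − 100) = 160.09(T − 100); original water: 6520.8(T − 41.9)
6680.9 T = 86558 + 16009 + 273222 = 375789
T ≈ 56.25 °C — below 100 °C, confirming all the steam condensed.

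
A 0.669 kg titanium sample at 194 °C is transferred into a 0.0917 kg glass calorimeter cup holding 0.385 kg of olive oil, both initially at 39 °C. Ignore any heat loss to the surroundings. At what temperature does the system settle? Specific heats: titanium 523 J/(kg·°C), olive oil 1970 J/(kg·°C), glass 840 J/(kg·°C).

T_f ≈ 84.8 °C

Conservation of energy gives ΣQ = 0:
0.669*523*(T − 194) + 0.385*1970*(T − 39) + 0.0917*840*(T − 39) = 0
1185.4 T = 100462
T ≈ 84.75 °C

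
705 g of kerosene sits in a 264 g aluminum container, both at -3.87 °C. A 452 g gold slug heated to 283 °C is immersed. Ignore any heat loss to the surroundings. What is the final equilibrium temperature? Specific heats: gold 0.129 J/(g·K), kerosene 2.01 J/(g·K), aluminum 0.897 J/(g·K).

T_f ≈ 5.9 °C

T_f = Σ m_i c_i T_i / Σ m_i c_i:
T_f = (58.31·283 + 1417·(-3.87) + 236.81·(-3.87)) / (58.31 + 1417 + 236.81)
    = 10101 / 1712.2 ≈ 5.90 °C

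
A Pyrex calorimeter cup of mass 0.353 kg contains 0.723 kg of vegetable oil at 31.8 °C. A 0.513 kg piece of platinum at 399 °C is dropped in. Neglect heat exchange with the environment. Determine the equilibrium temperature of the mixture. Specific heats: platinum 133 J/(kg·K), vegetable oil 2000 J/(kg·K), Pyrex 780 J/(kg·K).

T_f ≈ 45.8 °C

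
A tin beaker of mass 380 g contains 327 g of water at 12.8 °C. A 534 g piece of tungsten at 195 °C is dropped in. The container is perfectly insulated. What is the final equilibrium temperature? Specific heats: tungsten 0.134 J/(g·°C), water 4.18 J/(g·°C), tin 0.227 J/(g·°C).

Energy conservation, ΣQ = 0:
534×0.134×(T − 195) + 327×4.18×(T − 12.8) + 380×0.227×(T − 12.8) = 0
71.56(T − 195) + 1366.9(T − 12.8) + 86.26(T − 12.8) = 0
(71.56 + 1366.9 + 86.26) T = 71.56×195 + 1366.9×12.8 + 86.26×12.8
T ≈ 21.35 °C

T_f ≈ 21.4 °C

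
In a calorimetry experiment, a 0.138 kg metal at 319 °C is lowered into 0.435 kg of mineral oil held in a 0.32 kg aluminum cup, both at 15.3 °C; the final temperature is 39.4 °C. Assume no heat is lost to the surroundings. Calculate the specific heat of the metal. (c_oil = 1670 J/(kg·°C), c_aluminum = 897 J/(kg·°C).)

c ≈ 633 J/(kg·°C)

Taking heat into each body as positive, Σ m c ΔT = 0:
0.138·c·(39.4 − 319) + 0.435·1670·(39.4 − 15.3) + 0.32·897·(39.4 − 15.3) = 0
-38.58 c = -24425
c = -24425/-38.58 ≈ 633 J/(kg·°C)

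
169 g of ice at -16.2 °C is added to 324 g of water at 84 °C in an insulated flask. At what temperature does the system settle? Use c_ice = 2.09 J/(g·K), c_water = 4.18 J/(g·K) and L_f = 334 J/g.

Let T be the final temperature. ΣQ_i = 0:
warm ice to 0 °C: 169×2.09×(0 − (-16.2)) = 5722
  fusion: m_ice L_f = 169×334 = 56446
  warm the meltwater: 706.42 T
  water: 1354.3(T − 84)
2060.7 T = 113763 − 62168 = 51595
T ≈ 25.04 °C — above 0 °C, consistent with complete melting.

T_f ≈ 25.0 °C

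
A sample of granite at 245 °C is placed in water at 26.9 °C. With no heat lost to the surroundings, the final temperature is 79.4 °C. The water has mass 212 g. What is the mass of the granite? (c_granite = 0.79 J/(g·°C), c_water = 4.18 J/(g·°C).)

m ≈ 356 g

Setting the total heat transfer to zero:
m·0.79·(79.4 − 245) + 212·4.18·(79.4 − 26.9) = 0
-130.82 m = -46523
m = -46523/-130.82 ≈ 355.6 g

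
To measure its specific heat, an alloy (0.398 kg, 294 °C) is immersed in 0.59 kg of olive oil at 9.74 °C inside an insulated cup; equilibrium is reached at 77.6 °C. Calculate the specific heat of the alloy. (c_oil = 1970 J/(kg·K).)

c ≈ 916 J/(kg·K)

Taking heat into each body as positive, Σ m c ΔT = 0:
0.398×c×(77.6 − 294) + 0.59×1970×(77.6 − 9.74) = 0
-86.13 c = -78874
c = -78874/-86.13 ≈ 915.8 J/(kg·K)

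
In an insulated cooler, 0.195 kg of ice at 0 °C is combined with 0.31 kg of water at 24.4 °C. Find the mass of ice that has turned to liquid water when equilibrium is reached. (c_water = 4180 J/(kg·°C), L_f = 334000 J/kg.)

Cooling the water to 0 °C releases 0.31·4180·24.4 = 31618 J.
Fully melting the ice requires m_ice L_f = 0.195·334000 = 65130 J.
That's not enough to melt it all — equilibrium is at 0 °C with ice remaining.
m_melted·334000 = 31618  ⇒  m_melted ≈ 0.09466 kg.

m_melted ≈ 0.0947 kg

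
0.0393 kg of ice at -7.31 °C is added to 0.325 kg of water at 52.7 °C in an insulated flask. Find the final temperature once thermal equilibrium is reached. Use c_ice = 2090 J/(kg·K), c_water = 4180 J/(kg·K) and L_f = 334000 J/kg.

Let T be the final temperature. ΣQ_i = 0:
warm ice to 0 °C: 0.0393×2090×(0 − (-7.31)) = 600.42
  latent heat to melt: 0.0393×334000 = 13126
  meltwater 0→T: 0.0393×4180×T = 164.27 T
  water: 1358.5(T − 52.7)
1522.8 T = 71593 − 13727 = 57866
T ≈ 38.00 °C. Since T > 0 °C, the all-ice-melts assumption holds.

T_f ≈ 38.0 °C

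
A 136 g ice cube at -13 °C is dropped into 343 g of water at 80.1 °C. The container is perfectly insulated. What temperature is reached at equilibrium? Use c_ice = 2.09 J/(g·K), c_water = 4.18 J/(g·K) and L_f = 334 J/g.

T_f ≈ 32.8 °C

Let T be the final temperature. ΣQ_i = 0:
ice -13→0 °C: 136×2.09×13 = 3695.1; fusion: m_ice L_f = 136×334 = 45424; meltwater 0→T: 136×4.18×T = 568.48 T; water cools: 343×4.18×(T − 80.1) = 1433.7(T − 80.1)
2002.2 T = 114843 − 49119 = 65723
T ≈ 32.83 °C — above 0 °C, consistent with complete melting.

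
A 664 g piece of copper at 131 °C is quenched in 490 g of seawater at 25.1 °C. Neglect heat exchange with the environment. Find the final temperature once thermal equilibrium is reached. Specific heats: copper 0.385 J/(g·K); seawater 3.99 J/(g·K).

T_f ≈ 37.3 °C

|Q_copper| = |Q_seawater|:
664×0.385×(131 − T) = 490×3.99×(T − 25.1)
255.64(131 − T) = 1955.1(T − 25.1)
2210.7 T = 82562  ⇒  T ≈ 37.35 °C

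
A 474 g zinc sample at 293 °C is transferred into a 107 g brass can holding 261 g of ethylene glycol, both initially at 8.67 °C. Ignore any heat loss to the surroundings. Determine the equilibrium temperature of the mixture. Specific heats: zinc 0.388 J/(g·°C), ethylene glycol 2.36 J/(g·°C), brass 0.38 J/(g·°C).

T_f ≈ 70.9 °C

With ΣQ=0 the equilibrium temperature is the m·c-weighted mean:
T_f = (183.91·293 + 615.96·8.67 + 40.66·8.67) / (183.91 + 615.96 + 40.66)
    = 59579 / 840.53 ≈ 70.88 °C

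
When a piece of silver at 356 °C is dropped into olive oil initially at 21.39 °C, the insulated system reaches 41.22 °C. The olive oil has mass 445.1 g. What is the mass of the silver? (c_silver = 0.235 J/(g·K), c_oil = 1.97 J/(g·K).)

Energy conservation, ΣQ = 0:
m×0.235×(41.22 − 356) + 445.1×1.97×(41.22 − 21.39) = 0
-73.97 m = -17388
m = -17388/-73.97 ≈ 235.1 g

m ≈ 235 g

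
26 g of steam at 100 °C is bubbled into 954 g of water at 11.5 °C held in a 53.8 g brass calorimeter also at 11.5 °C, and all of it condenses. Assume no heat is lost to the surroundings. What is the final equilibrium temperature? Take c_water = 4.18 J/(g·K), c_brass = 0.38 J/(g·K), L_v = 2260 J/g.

T_f ≈ 28.1 °C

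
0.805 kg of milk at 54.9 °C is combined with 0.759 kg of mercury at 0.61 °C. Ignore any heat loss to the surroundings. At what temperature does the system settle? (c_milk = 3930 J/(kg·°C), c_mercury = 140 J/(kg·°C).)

T_f ≈ 53.1 °C

T_f is the heat-capacity-weighted average of the initial temperatures:
T_f = (3163.7*54.9 + 106.26*0.61) / (3163.7 + 106.26)
    = 173749 / 3269.9 ≈ 53.14 °C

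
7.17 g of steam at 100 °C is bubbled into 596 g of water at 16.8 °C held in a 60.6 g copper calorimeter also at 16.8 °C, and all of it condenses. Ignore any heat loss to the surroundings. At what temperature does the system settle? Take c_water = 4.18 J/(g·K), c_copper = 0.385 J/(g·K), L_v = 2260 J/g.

T_f ≈ 24.1 °C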